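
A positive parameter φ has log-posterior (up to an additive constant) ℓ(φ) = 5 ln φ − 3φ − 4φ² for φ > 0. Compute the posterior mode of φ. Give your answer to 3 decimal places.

φ̂_MAP = 0.625

ℓ'(φ) = 5/φ − 3 − 8φ. Setting this to zero and multiplying by φ: 8φ² + 3φ − 5 = 0.
φ = (−3 + √(3² + 4·8·5)) / (2·8) = (−3 + √169) / 16 = (−3 + 13)/16 = 5/8.
ℓ''(φ) = −5/φ² − 8 < 0, confirming a maximum.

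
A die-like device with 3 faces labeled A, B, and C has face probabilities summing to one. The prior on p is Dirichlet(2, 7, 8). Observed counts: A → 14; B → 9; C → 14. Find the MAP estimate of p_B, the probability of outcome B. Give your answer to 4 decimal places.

The posterior is Dirichlet(αᵢ + nᵢ) = Dirichlet(16, 16, 22).
For a Dirichlet(a₁,…,a_K) with all aᵢ > 1, the mode has j-th component (aⱼ − 1)/(Σaᵢ − K).
Here Σaᵢ = 54 and K = 3, so p_B = (16 − 1)/(54 − 3) = 15/51 ≈ 0.2941.

MAP estimate of p_B = 0.2941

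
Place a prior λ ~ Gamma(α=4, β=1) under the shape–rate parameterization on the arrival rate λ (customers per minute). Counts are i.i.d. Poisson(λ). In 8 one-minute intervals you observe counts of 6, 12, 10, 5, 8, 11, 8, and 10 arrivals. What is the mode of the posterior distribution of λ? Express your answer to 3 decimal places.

Σxᵢ = 6+12+10+5+8+11+8+10 = 70, with n = 8.
Posterior ∝ λ^3e^(−1λ) · λ^70e^(−8λ) = λ^73e^(−9λ), i.e. Gamma(shape=74, rate=9).
The mode of a Gamma(a, b) with a ≥ 1 (shape–rate) is (a−1)/b = 73/9 ≈ 8.111.

λ̂_MAP = 8.111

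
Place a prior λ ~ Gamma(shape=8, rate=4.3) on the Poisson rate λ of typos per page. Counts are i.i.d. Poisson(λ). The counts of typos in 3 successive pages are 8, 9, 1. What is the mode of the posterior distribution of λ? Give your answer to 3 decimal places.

Σxᵢ = 8+9+1 = 18, with n = 3.
Posterior ∝ λ^7e^(−4.3λ) · λ^18e^(−3λ) = λ^25e^(−7.3λ), i.e. Gamma(shape=26, rate=7.3).
The mode of a Gamma(a, b) with a ≥ 1 (shape–rate) is (a−1)/b = 25/7.3 ≈ 3.425.

λ̂_MAP = 3.425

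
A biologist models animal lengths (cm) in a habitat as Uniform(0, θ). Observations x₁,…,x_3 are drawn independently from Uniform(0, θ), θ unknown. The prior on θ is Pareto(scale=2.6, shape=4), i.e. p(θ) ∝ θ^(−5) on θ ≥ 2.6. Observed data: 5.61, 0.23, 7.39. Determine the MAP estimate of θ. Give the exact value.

The Uniform(0, θ) likelihood is θ^(−n) for θ ≥ max(xᵢ), zero otherwise. Here max(xᵢ) = 7.39.
Posterior ∝ θ^(−5) · θ^(−3) = θ^(−8) on θ ≥ max(2.6, 7.39) = 7.39.
This density is strictly decreasing in θ, so the posterior mode lies at the lower boundary of the support.

θ̂_MAP = 7.39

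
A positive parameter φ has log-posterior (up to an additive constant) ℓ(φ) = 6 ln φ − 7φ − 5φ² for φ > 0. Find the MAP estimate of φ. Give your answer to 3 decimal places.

φ̂_MAP = 0.500

ℓ'(φ) = 6/φ − 7 − 10φ. Setting this to zero and multiplying by φ: 10φ² + 7φ − 6 = 0.
φ = (−7 + √(7² + 4·10·6)) / (2·10) = (−7 + √289) / 20 = (−7 + 17)/20 = 1/2.
ℓ''(φ) = −6/φ² − 10 < 0, confirming a maximum.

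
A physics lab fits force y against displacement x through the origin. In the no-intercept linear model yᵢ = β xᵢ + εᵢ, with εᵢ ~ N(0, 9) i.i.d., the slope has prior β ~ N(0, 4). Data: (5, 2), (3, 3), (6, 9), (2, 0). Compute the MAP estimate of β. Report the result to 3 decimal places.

β̂_MAP = 0.957

log p(β | y) = −Σ(yᵢ − βxᵢ)²/(2·9) − β²/(2·4) + const.
Setting the derivative to zero: Σxᵢ(yᵢ − βxᵢ)/9 − β/4 = 0, so β = Σxᵢyᵢ / (Σxᵢ² + σ²/τ²).
Σxᵢyᵢ = 5·2 + 3·3 + 6·9 + 2·0 = 73; Σxᵢ² = 74; σ²/τ² = 2.25.
β̂_MAP = 73 / (74 + 2.25) = 73/76.25 ≈ 0.957.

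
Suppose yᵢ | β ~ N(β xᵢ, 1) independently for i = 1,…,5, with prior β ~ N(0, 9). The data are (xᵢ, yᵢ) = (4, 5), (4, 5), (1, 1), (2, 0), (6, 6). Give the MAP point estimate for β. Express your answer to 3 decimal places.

log p(β | y) = −Σ(yᵢ − βxᵢ)²/(2·1) − β²/(2·9) + const.
Setting the derivative to zero: Σxᵢ(yᵢ − βxᵢ)/1 − β/9 = 0, so β = Σxᵢyᵢ / (Σxᵢ² + σ²/τ²).
Σxᵢyᵢ = 4·5 + 4·5 + 1·1 + 2·0 + 6·6 = 77; Σxᵢ² = 73; σ²/τ² = 1/9.
β̂_MAP = 77 / (73 + 1/9) = 77/(658/9) = 99/94 ≈ 1.053.

β̂_MAP = 1.053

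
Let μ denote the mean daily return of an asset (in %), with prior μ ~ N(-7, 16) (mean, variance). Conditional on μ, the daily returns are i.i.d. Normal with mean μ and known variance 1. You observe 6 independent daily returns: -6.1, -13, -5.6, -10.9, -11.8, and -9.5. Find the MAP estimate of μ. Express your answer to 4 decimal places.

μ̂_MAP = -9.4577

n = 6; x̄ = ((-6.1) + (-13) + (-5.6) + (-10.9) + (-11.8) + (-9.5))/6 = -56.9/6 = -569/60 ≈ -9.4833.
For a Normal prior and Normal likelihood with known variance, the posterior is Normal; its mode equals its mean, the precision-weighted average.
Prior precision 1/σ₀² = 1/16 = 0.0625; data precision n/σ² = 6/1 = 6.
μ̂ = (0.0625·(-7) + 6·(-569/60)) / (0.0625 + 6) = (-57.3375)/6.0625 = -4587/485 ≈ -9.4577.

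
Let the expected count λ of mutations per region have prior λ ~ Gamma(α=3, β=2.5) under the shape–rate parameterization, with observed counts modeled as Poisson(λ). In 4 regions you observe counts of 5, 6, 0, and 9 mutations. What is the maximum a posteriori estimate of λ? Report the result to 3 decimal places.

Σxᵢ = 5+6+0+9 = 20, with n = 4.
Posterior ∝ λ^2e^(−2.5λ) · λ^20e^(−4λ) = λ^22e^(−6.5λ), i.e. Gamma(shape=23, rate=6.5).
The mode of a Gamma(a, b) with a ≥ 1 (shape–rate) is (a−1)/b = 22/6.5 ≈ 3.385.

λ̂_MAP = 3.385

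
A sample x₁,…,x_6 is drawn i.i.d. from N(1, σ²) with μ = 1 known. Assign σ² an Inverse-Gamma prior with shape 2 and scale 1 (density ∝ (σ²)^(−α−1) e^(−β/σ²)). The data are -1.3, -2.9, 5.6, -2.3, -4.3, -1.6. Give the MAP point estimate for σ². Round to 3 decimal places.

σ̂²_MAP = 7.450

Sum of squared deviations about the known mean: SS = (-1.3−1)² + (-2.9−1)² + (5.6−1)² + (-2.3−1)² + (-4.3−1)² + (-1.6−1)² = 87.4.
The Normal likelihood contributes (σ²)^(−n/2) exp(−SS/(2σ²)), so the posterior is Inverse-Gamma(α + n/2, β + SS/2) = Inverse-Gamma(5, 44.7).
The mode of Inverse-Gamma(a, b) is b/(a+1) = 44.7/6 ≈ 7.450.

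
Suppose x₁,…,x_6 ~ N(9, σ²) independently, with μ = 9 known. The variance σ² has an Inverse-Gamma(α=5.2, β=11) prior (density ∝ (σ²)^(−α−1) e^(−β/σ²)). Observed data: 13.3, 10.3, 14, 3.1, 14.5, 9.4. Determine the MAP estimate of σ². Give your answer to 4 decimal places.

σ̂²_MAP = 7.1957

Sum of squared deviations about the known mean: SS = (13.3−9)² + (10.3−9)² + (14−9)² + (3.1−9)² + (14.5−9)² + (9.4−9)² = 110.4.
The Normal likelihood contributes (σ²)^(−n/2) exp(−SS/(2σ²)), so the posterior is Inverse-Gamma(α + n/2, β + SS/2) = Inverse-Gamma(8.2, 66.2).
The mode of Inverse-Gamma(a, b) is b/(a+1) = 66.2/9.2 ≈ 7.1957.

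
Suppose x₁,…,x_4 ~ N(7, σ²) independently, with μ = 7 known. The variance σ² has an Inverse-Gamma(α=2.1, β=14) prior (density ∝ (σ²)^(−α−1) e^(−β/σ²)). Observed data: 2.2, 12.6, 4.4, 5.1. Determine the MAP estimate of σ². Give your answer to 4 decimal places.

σ̂²_MAP = 9.0951

Sum of squared deviations about the known mean: SS = (2.2−7)² + (12.6−7)² + (4.4−7)² + (5.1−7)² = 64.77.
The Normal likelihood contributes (σ²)^(−n/2) exp(−SS/(2σ²)), so the posterior is Inverse-Gamma(α + n/2, β + SS/2) = Inverse-Gamma(4.1, 46.385).
The mode of Inverse-Gamma(a, b) is b/(a+1) = 46.385/5.1 ≈ 9.0951.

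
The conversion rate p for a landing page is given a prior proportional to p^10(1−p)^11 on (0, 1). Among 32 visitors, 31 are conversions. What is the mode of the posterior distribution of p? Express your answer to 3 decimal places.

The prior density ∝ p^10(1−p)^11 is the kernel of Beta(11, 12).
Data: 31 successes in 32 trials. The binomial likelihood contributes p^31(1−p)^1, so the posterior is Beta(11+31, 12+1) = Beta(42, 13).
For Beta(a, b) with a, b > 1 the mode is (a−1)/(a+b−2) = 41/53 ≈ 0.774.

p̂_MAP = 0.774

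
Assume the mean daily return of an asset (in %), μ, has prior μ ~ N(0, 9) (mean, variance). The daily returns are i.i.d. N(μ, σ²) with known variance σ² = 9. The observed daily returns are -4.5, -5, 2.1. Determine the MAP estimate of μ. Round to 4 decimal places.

μ̂_MAP = -1.8500

n = 3; x̄ = ((-4.5) + (-5) + 2.1)/3 = -7.4/3 = -37/15 ≈ -2.4667.
For a Normal prior and Normal likelihood with known variance, the posterior is Normal; its mode equals its mean, the precision-weighted average.
Prior precision 1/σ₀² = 1/9; data precision n/σ² = 3/9 = 1/3.
μ̂ = ((1/9)·0 + (1/3)·(-37/15)) / (1/9 + 1/3) = (-37/45)/(4/9) = -1.8500.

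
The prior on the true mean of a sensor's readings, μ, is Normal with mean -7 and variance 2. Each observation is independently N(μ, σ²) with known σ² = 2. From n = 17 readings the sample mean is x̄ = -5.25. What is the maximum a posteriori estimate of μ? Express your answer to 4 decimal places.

μ̂_MAP = -5.3472

n = 17, x̄ = -5.25.
For a Normal prior and Normal likelihood with known variance, the posterior is Normal; its mode equals its mean, the precision-weighted average.
Prior precision 1/σ₀² = 1/2 = 0.5; data precision n/σ² = 17/2 = 8.5.
μ̂ = (0.5·(-7) + 8.5·(-5.25)) / (0.5 + 8.5) = (-48.125)/9 = -385/72 ≈ -5.3472.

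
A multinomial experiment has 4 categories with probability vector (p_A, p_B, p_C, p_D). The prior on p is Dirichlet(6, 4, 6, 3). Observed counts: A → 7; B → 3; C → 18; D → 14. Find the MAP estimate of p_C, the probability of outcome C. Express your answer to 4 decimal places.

The posterior is Dirichlet(αᵢ + nᵢ) = Dirichlet(13, 7, 24, 17).
For a Dirichlet(a₁,…,a_K) with all aᵢ > 1, the mode has j-th component (aⱼ − 1)/(Σaᵢ − K).
Here Σaᵢ = 61 and K = 4, so p_C = (24 − 1)/(61 − 4) = 23/57 ≈ 0.4035.

MAP estimate of p_C = 0.4035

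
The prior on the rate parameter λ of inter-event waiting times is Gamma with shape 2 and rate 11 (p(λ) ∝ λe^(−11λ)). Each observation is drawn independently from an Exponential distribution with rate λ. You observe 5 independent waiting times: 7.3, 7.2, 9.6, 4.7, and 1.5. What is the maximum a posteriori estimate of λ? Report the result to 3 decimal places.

λ̂_MAP = 0.145

The Exponential(rate=λ) likelihood is ∝ λ^n e^(−λΣtᵢ). Here n = 5 and Σtᵢ = 7.3 + 7.2 + 9.6 + 4.7 + 1.5 = 30.3.
Posterior ∝ λe^(−11λ) · λ^5e^(−30.3λ) = λ^6e^(−41.3λ), i.e. Gamma(7, 41.3).
Mode = (a−1)/b = 6/41.3 ≈ 0.145.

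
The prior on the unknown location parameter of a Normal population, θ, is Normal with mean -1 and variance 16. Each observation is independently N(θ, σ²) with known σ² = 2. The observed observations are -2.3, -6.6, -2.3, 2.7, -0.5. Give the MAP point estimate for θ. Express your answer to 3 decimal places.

n = 5; x̄ = ((-2.3) + (-6.6) + (-2.3) + 2.7 + (-0.5))/5 = -9/5 = -1.8.
For a Normal prior and Normal likelihood with known variance, the posterior is Normal; its mode equals its mean, the precision-weighted average.
Prior precision 1/σ₀² = 1/16 = 0.0625; data precision n/σ² = 5/2 = 2.5.
θ̂ = (0.0625·(-1) + 2.5·(-1.8)) / (0.0625 + 2.5) = (-4.5625)/2.5625 = -73/41 ≈ -1.780.

θ̂_MAP = -1.780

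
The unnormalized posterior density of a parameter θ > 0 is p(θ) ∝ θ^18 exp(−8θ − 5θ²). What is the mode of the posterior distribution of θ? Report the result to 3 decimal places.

ℓ'(θ) = 18/θ − 8 − 10θ. Setting this to zero and multiplying by θ: 10θ² + 8θ − 18 = 0.
θ = (−8 + √(8² + 4·10·18)) / (2·10) = (−8 + √784) / 20 = (−8 + 28)/20 = 1.
ℓ''(θ) = −18/θ² − 10 < 0, confirming a maximum.

θ̂_MAP = 1.000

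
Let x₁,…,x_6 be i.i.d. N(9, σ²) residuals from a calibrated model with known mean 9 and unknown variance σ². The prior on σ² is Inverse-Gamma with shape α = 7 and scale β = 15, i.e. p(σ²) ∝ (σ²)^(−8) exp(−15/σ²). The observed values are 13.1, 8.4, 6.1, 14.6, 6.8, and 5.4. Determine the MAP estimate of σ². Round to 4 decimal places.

Sum of squared deviations about the known mean: SS = (13.1−9)² + (8.4−9)² + (6.1−9)² + (14.6−9)² + (6.8−9)² + (5.4−9)² = 74.74.
The Normal likelihood contributes (σ²)^(−n/2) exp(−SS/(2σ²)), so the posterior is Inverse-Gamma(α + n/2, β + SS/2) = Inverse-Gamma(10, 52.37).
The mode of Inverse-Gamma(a, b) is b/(a+1) = 52.37/11 ≈ 4.7609.

σ̂²_MAP = 4.7609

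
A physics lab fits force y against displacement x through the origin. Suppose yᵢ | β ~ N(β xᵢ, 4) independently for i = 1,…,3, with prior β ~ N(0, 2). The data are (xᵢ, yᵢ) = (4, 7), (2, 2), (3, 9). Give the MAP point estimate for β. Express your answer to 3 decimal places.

log p(β | y) = −Σ(yᵢ − βxᵢ)²/(2·4) − β²/(2·2) + const.
Setting the derivative to zero: Σxᵢ(yᵢ − βxᵢ)/4 − β/2 = 0, so β = Σxᵢyᵢ / (Σxᵢ² + σ²/τ²).
Σxᵢyᵢ = 4·7 + 2·2 + 3·9 = 59; Σxᵢ² = 29; σ²/τ² = 2.
β̂_MAP = 59 / (29 + 2) = 59/31 ≈ 1.903.

β̂_MAP = 1.903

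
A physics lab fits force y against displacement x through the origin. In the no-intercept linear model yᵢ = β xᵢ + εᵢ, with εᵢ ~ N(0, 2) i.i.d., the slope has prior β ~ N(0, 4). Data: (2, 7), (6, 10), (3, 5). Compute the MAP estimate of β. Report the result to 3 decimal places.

β̂_MAP = 1.798

log p(β | y) = −Σ(yᵢ − βxᵢ)²/(2·2) − β²/(2·4) + const.
Setting the derivative to zero: Σxᵢ(yᵢ − βxᵢ)/2 − β/4 = 0, so β = Σxᵢyᵢ / (Σxᵢ² + σ²/τ²).
Σxᵢyᵢ = 2·7 + 6·10 + 3·5 = 89; Σxᵢ² = 49; σ²/τ² = 0.5.
β̂_MAP = 89 / (49 + 0.5) = 89/49.5 ≈ 1.798.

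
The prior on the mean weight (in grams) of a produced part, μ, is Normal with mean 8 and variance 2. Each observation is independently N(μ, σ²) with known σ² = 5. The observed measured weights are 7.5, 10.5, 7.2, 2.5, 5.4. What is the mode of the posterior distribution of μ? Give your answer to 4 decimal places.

n = 5; x̄ = (7.5 + 10.5 + 7.2 + 2.5 + 5.4)/5 = 33.1/5 = 6.62.
For a Normal prior and Normal likelihood with known variance, the posterior is Normal; its mode equals its mean, the precision-weighted average.
Prior precision 1/σ₀² = 1/2 = 0.5; data precision n/σ² = 5/5 = 1.
μ̂ = (0.5·8 + 1·6.62) / (0.5 + 1) = 10.62/1.5 = 7.0800.

μ̂_MAP = 7.0800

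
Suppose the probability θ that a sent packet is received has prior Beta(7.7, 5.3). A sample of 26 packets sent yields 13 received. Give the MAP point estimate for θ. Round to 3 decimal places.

θ̂_MAP = 0.532

Prior: Beta(7.7, 5.3).
Data: 13 successes in 26 trials. The binomial likelihood contributes θ^13(1−θ)^13, so the posterior is Beta(7.7+13, 5.3+13) = Beta(20.7, 18.3).
For Beta(a, b) with a, b > 1 the mode is (a−1)/(a+b−2) = 19.7/37 ≈ 0.532.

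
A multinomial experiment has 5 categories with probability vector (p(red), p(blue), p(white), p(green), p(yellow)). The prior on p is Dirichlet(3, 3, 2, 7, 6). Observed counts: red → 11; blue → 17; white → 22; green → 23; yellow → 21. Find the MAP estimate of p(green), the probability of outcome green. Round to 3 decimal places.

MAP estimate of p(green) = 0.264

The posterior is Dirichlet(αᵢ + nᵢ) = Dirichlet(14, 20, 24, 30, 27).
For a Dirichlet(a₁,…,a_K) with all aᵢ > 1, the mode has j-th component (aⱼ − 1)/(Σaᵢ − K).
Here Σaᵢ = 115 and K = 5, so p(green) = (30 − 1)/(115 − 5) = 29/110 ≈ 0.264.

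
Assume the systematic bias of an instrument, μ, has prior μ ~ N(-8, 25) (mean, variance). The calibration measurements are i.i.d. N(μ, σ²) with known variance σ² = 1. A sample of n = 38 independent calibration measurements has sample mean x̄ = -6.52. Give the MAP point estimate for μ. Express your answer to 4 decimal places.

n = 38, x̄ = -6.52.
For a Normal prior and Normal likelihood with known variance, the posterior is Normal; its mode equals its mean, the precision-weighted average.
Prior precision 1/σ₀² = 1/25 = 0.04; data precision n/σ² = 38/1 = 38.
μ̂ = (0.04·(-8) + 38·(-6.52)) / (0.04 + 38) = (-248.08)/38.04 = -6202/951 ≈ -6.5216.

μ̂_MAP = -6.5216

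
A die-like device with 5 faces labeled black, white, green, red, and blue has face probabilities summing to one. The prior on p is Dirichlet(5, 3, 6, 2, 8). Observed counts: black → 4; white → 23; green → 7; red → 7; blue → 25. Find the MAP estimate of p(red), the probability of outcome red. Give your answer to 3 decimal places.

The posterior is Dirichlet(αᵢ + nᵢ) = Dirichlet(9, 26, 13, 9, 33).
For a Dirichlet(a₁,…,a_K) with all aᵢ > 1, the mode has j-th component (aⱼ − 1)/(Σaᵢ − K).
Here Σaᵢ = 90 and K = 5, so p(red) = (9 − 1)/(90 − 5) = 8/85 ≈ 0.094.

MAP estimate of p(red) = 0.094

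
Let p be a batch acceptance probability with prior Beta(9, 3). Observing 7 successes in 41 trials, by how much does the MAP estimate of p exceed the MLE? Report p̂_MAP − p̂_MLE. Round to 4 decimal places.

MAP − MLE = 0.1234

Posterior is Beta(16, 37); MAP = (16−1)/(53−2) = 15/51 ≈ 0.29412.
MLE ignores the prior: p̂_MLE = k/n = 7/41 ≈ 0.17073.
Difference = 15/51 − 7/41 = 86/697 ≈ 0.1234.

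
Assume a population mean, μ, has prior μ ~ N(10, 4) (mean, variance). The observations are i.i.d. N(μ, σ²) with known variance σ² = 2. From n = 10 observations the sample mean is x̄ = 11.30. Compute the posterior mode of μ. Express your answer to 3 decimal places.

μ̂_MAP = 11.238

n = 10, x̄ = 11.30.
For a Normal prior and Normal likelihood with known variance, the posterior is Normal; its mode equals its mean, the precision-weighted average.
Prior precision 1/σ₀² = 1/4 = 0.25; data precision n/σ² = 10/2 = 5.
μ̂ = (0.25·10 + 5·11.3) / (0.25 + 5) = 59/5.25 = 236/21 ≈ 11.238.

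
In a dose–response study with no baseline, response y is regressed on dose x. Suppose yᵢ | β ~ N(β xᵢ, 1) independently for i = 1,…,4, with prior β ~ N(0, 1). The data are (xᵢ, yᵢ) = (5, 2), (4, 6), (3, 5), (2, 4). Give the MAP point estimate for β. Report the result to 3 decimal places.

β̂_MAP = 1.036

log p(β | y) = −Σ(yᵢ − βxᵢ)²/(2·1) − β²/(2·1) + const.
Setting the derivative to zero: Σxᵢ(yᵢ − βxᵢ)/1 − β/1 = 0, so β = Σxᵢyᵢ / (Σxᵢ² + σ²/τ²).
Σxᵢyᵢ = 5·2 + 4·6 + 3·5 + 2·4 = 57; Σxᵢ² = 54; σ²/τ² = 1.
β̂_MAP = 57 / (54 + 1) = 57/55 ≈ 1.036.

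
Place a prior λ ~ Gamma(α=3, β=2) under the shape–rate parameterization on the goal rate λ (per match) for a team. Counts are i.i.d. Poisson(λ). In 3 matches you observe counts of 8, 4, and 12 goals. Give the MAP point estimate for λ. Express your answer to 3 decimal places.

λ̂_MAP = 5.200

Σxᵢ = 8+4+12 = 24, with n = 3.
Posterior ∝ λ^2e^(−2λ) · λ^24e^(−3λ) = λ^26e^(−5λ), i.e. Gamma(shape=27, rate=5).
The mode of a Gamma(a, b) with a ≥ 1 (shape–rate) is (a−1)/b = 26/5 ≈ 5.200.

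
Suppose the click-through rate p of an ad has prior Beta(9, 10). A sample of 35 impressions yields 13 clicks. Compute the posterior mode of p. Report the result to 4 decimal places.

Prior: Beta(9, 10).
Data: 13 successes in 35 trials. The binomial likelihood contributes p^13(1−p)^22, so the posterior is Beta(9+13, 10+22) = Beta(22, 32).
For Beta(a, b) with a, b > 1 the mode is (a−1)/(a+b−2) = 21/52 ≈ 0.4038.

p̂_MAP = 0.4038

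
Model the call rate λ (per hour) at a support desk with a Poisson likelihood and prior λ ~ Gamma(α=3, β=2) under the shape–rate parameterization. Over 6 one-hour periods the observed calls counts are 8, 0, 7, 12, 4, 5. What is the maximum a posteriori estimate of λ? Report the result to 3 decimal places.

λ̂_MAP = 4.750

Σxᵢ = 8+0+7+12+4+5 = 36, with n = 6.
Posterior ∝ λ^2e^(−2λ) · λ^36e^(−6λ) = λ^38e^(−8λ), i.e. Gamma(shape=39, rate=8).
The mode of a Gamma(a, b) with a ≥ 1 (shape–rate) is (a−1)/b = 38/8 ≈ 4.750.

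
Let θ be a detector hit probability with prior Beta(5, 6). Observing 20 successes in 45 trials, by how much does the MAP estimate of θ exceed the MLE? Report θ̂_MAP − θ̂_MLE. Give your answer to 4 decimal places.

Posterior is Beta(25, 31); MAP = (25−1)/(56−2) = 24/54 ≈ 0.44444.
MLE ignores the prior: θ̂_MLE = k/n = 20/45 ≈ 0.44444.
Difference = 24/54 − 20/45 = 0 ≈ 0.0000.

MAP − MLE = 0.0000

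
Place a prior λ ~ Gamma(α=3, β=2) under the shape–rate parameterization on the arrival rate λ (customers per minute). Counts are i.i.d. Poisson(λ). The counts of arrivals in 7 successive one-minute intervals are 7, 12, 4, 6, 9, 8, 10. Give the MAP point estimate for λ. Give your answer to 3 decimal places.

λ̂_MAP = 6.444

Σxᵢ = 7+12+4+6+9+8+10 = 56, with n = 7.
Posterior ∝ λ^2e^(−2λ) · λ^56e^(−7λ) = λ^58e^(−9λ), i.e. Gamma(shape=59, rate=9).
The mode of a Gamma(a, b) with a ≥ 1 (shape–rate) is (a−1)/b = 58/9 ≈ 6.444.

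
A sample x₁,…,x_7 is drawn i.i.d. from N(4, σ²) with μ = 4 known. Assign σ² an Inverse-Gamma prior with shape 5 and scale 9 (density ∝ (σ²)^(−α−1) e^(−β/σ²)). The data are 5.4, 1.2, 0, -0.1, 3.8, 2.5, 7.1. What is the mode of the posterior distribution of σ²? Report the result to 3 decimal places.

Sum of squared deviations about the known mean: SS = (5.4−4)² + (1.2−4)² + (0−4)² + (-0.1−4)² + (3.8−4)² + (2.5−4)² + (7.1−4)² = 54.51.
The Normal likelihood contributes (σ²)^(−n/2) exp(−SS/(2σ²)), so the posterior is Inverse-Gamma(α + n/2, β + SS/2) = Inverse-Gamma(8.5, 36.255).
The mode of Inverse-Gamma(a, b) is b/(a+1) = 36.255/9.5 ≈ 3.816.

σ̂²_MAP = 3.816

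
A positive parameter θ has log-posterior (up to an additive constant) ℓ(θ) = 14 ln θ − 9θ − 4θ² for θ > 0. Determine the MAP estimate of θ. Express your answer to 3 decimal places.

ℓ'(θ) = 14/θ − 9 − 8θ. Setting this to zero and multiplying by θ: 8θ² + 9θ − 14 = 0.
θ = (−9 + √(9² + 4·8·14)) / (2·8) = (−9 + √529) / 16 = (−9 + 23)/16 = 7/8.
ℓ''(θ) = −14/θ² − 8 < 0, confirming a maximum.

θ̂_MAP = 0.875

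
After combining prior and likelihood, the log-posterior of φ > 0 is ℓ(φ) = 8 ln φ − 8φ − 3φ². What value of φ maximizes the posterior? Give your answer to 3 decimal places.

φ̂_MAP = 0.667

ℓ'(φ) = 8/φ − 8 − 6φ. Setting this to zero and multiplying by φ: 6φ² + 8φ − 8 = 0.
φ = (−8 + √(8² + 4·6·8)) / (2·6) = (−8 + √256) / 12 = (−8 + 16)/12 = 2/3.
ℓ''(φ) = −8/φ² − 6 < 0, confirming a maximum.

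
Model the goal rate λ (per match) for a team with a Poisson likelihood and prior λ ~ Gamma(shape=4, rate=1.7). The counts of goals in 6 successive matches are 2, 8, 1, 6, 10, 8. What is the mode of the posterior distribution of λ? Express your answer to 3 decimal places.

λ̂_MAP = 4.935

Σxᵢ = 2+8+1+6+10+8 = 35, with n = 6.
Posterior ∝ λ^3e^(−1.7λ) · λ^35e^(−6λ) = λ^38e^(−7.7λ), i.e. Gamma(shape=39, rate=7.7).
The mode of a Gamma(a, b) with a ≥ 1 (shape–rate) is (a−1)/b = 38/7.7 ≈ 4.935.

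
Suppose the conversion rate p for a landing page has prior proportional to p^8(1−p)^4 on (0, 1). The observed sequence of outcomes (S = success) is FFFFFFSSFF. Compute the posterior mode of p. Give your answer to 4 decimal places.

p̂_MAP = 0.4545

The prior density ∝ p^8(1−p)^4 is the kernel of Beta(9, 5).
Data: 2 successes in 10 trials (from the sequence). The binomial likelihood contributes p^2(1−p)^8, so the posterior is Beta(9+2, 5+8) = Beta(11, 13).
For Beta(a, b) with a, b > 1 the mode is (a−1)/(a+b−2) = 10/22 ≈ 0.4545.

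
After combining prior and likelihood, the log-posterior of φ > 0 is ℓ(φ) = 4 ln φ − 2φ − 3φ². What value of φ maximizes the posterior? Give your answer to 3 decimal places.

ℓ'(φ) = 4/φ − 2 − 6φ. Setting this to zero and multiplying by φ: 6φ² + 2φ − 4 = 0.
φ = (−2 + √(2² + 4·6·4)) / (2·6) = (−2 + √100) / 12 = (−2 + 10)/12 = 2/3.
ℓ''(φ) = −4/φ² − 6 < 0, confirming a maximum.

φ̂_MAP = 0.667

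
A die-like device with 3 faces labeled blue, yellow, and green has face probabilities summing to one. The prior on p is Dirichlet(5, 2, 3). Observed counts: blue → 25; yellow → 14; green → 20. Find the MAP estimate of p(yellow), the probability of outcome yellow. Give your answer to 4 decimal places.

The posterior is Dirichlet(αᵢ + nᵢ) = Dirichlet(30, 16, 23).
For a Dirichlet(a₁,…,a_K) with all aᵢ > 1, the mode has j-th component (aⱼ − 1)/(Σaᵢ − K).
Here Σaᵢ = 69 and K = 3, so p(yellow) = (16 − 1)/(69 − 3) = 15/66 ≈ 0.2273.

MAP estimate of p(yellow) = 0.2273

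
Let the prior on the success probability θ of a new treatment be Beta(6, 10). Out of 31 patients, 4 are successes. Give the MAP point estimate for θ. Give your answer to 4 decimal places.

Prior: Beta(6, 10).
Data: 4 successes in 31 trials. The binomial likelihood contributes θ^4(1−θ)^27, so the posterior is Beta(6+4, 10+27) = Beta(10, 37).
For Beta(a, b) with a, b > 1 the mode is (a−1)/(a+b−2) = 9/45 ≈ 0.2000.

θ̂_MAP = 0.2000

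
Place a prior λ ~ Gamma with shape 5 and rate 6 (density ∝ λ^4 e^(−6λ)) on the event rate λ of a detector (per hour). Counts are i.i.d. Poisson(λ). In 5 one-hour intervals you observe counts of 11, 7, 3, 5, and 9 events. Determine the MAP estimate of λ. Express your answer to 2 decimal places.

Σxᵢ = 11+7+3+5+9 = 35, with n = 5.
Posterior ∝ λ^4e^(−6λ) · λ^35e^(−5λ) = λ^39e^(−11λ), i.e. Gamma(shape=40, rate=11).
The mode of a Gamma(a, b) with a ≥ 1 (shape–rate) is (a−1)/b = 39/11 ≈ 3.55.

λ̂_MAP = 3.55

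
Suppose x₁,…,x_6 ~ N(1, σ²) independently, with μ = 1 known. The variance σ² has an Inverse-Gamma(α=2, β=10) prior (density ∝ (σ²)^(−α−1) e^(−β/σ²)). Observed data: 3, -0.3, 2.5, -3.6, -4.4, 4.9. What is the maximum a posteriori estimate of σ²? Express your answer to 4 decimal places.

Sum of squared deviations about the known mean: SS = (3−1)² + (-0.3−1)² + (2.5−1)² + (-3.6−1)² + (-4.4−1)² + (4.9−1)² = 73.47.
The Normal likelihood contributes (σ²)^(−n/2) exp(−SS/(2σ²)), so the posterior is Inverse-Gamma(α + n/2, β + SS/2) = Inverse-Gamma(5, 46.735).
The mode of Inverse-Gamma(a, b) is b/(a+1) = 46.735/6 ≈ 7.7892.

σ̂²_MAP = 7.7892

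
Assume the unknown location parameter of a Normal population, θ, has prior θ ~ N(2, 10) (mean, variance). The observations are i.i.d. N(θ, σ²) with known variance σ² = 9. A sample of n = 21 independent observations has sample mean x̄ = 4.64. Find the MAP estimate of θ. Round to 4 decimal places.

θ̂_MAP = 4.5315

n = 21, x̄ = 4.64.
For a Normal prior and Normal likelihood with known variance, the posterior is Normal; its mode equals its mean, the precision-weighted average.
Prior precision 1/σ₀² = 1/10 = 0.1; data precision n/σ² = 21/9 = 7/3.
θ̂ = (0.1·2 + (7/3)·4.64) / (0.1 + 7/3) = (827/75)/(73/30) = 1654/365 ≈ 4.5315.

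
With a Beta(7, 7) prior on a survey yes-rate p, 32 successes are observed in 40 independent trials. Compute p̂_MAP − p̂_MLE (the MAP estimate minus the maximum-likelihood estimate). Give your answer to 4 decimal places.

Posterior is Beta(39, 15); MAP = (39−1)/(54−2) = 38/52 ≈ 0.73077.
MLE ignores the prior: p̂_MLE = k/n = 32/40 ≈ 0.80000.
Difference = 38/52 − 32/40 = -9/130 ≈ -0.0692.

MAP − MLE = -0.0692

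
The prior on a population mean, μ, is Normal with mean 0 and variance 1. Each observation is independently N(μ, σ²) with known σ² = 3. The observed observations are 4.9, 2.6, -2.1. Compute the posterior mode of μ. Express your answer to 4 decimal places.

n = 3; x̄ = (4.9 + 2.6 + (-2.1))/3 = 5.4/3 = 1.8.
For a Normal prior and Normal likelihood with known variance, the posterior is Normal; its mode equals its mean, the precision-weighted average.
Prior precision 1/σ₀² = 1/1 = 1; data precision n/σ² = 3/3 = 1.
μ̂ = (1·0 + 1·1.8) / (1 + 1) = 1.8/2 = 0.9000.

μ̂_MAP = 0.9000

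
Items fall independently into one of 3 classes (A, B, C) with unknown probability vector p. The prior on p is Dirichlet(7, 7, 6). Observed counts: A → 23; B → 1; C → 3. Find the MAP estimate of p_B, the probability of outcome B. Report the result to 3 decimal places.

The posterior is Dirichlet(αᵢ + nᵢ) = Dirichlet(30, 8, 9).
For a Dirichlet(a₁,…,a_K) with all aᵢ > 1, the mode has j-th component (aⱼ − 1)/(Σaᵢ − K).
Here Σaᵢ = 47 and K = 3, so p_B = (8 − 1)/(47 − 3) = 7/44 ≈ 0.159.

MAP estimate of p_B = 0.159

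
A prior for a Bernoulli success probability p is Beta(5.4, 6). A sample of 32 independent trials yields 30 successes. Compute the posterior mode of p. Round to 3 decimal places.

Prior: Beta(5.4, 6).
Data: 30 successes in 32 trials. The binomial likelihood contributes p^30(1−p)^2, so the posterior is Beta(5.4+30, 6+2) = Beta(35.4, 8).
For Beta(a, b) with a, b > 1 the mode is (a−1)/(a+b−2) = 34.4/41.4 ≈ 0.831.

p̂_MAP = 0.831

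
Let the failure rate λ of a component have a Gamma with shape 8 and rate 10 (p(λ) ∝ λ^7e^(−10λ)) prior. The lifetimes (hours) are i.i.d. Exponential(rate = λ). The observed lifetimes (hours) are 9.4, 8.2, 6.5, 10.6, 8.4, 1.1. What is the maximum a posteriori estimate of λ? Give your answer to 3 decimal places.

λ̂_MAP = 0.240

The Exponential(rate=λ) likelihood is ∝ λ^n e^(−λΣtᵢ). Here n = 6 and Σtᵢ = 9.4 + 8.2 + 6.5 + 10.6 + 8.4 + 1.1 = 44.2.
Posterior ∝ λ^7e^(−10λ) · λ^6e^(−44.2λ) = λ^13e^(−54.2λ), i.e. Gamma(14, 54.2).
Mode = (a−1)/b = 13/54.2 ≈ 0.240.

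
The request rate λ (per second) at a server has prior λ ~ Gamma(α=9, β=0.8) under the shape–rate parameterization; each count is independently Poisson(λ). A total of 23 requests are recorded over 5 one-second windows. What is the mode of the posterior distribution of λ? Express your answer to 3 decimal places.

λ̂_MAP = 5.345

Σxᵢ = 23, n = 5.
Posterior ∝ λ^8e^(−0.8λ) · λ^23e^(−5λ) = λ^31e^(−5.8λ), i.e. Gamma(shape=32, rate=5.8).
The mode of a Gamma(a, b) with a ≥ 1 (shape–rate) is (a−1)/b = 31/5.8 ≈ 5.345.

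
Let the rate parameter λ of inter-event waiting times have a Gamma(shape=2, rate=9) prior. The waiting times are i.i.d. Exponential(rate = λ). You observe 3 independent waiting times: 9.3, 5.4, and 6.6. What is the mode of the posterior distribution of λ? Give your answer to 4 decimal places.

λ̂_MAP = 0.1320

The Exponential(rate=λ) likelihood is ∝ λ^n e^(−λΣtᵢ). Here n = 3 and Σtᵢ = 9.3 + 5.4 + 6.6 = 21.3.
Posterior ∝ λe^(−9λ) · λ^3e^(−21.3λ) = λ^4e^(−30.3λ), i.e. Gamma(5, 30.3).
Mode = (a−1)/b = 4/30.3 ≈ 0.1320.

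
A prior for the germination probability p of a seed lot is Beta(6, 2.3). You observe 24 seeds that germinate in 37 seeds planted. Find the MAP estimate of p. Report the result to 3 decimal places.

p̂_MAP = 0.670

Prior: Beta(6, 2.3).
Data: 24 successes in 37 trials. The binomial likelihood contributes p^24(1−p)^13, so the posterior is Beta(6+24, 2.3+13) = Beta(30, 15.3).
For Beta(a, b) with a, b > 1 the mode is (a−1)/(a+b−2) = 29/43.3 ≈ 0.670.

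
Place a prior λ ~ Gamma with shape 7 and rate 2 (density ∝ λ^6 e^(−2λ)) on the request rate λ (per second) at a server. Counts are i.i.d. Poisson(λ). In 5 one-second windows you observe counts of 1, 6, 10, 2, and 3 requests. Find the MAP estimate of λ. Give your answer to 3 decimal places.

Σxᵢ = 1+6+10+2+3 = 22, with n = 5.
Posterior ∝ λ^6e^(−2λ) · λ^22e^(−5λ) = λ^28e^(−7λ), i.e. Gamma(shape=29, rate=7).
The mode of a Gamma(a, b) with a ≥ 1 (shape–rate) is (a−1)/b = 28/7 ≈ 4.000.

λ̂_MAP = 4.000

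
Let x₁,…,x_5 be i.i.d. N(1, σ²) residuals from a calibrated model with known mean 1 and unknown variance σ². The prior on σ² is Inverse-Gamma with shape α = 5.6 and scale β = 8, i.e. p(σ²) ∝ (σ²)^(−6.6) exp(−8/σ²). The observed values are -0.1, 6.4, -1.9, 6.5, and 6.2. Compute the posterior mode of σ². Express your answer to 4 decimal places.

Sum of squared deviations about the known mean: SS = (-0.1−1)² + (6.4−1)² + (-1.9−1)² + (6.5−1)² + (6.2−1)² = 96.07.
The Normal likelihood contributes (σ²)^(−n/2) exp(−SS/(2σ²)), so the posterior is Inverse-Gamma(α + n/2, β + SS/2) = Inverse-Gamma(8.1, 56.035).
The mode of Inverse-Gamma(a, b) is b/(a+1) = 56.035/9.1 ≈ 6.1577.

σ̂²_MAP = 6.1577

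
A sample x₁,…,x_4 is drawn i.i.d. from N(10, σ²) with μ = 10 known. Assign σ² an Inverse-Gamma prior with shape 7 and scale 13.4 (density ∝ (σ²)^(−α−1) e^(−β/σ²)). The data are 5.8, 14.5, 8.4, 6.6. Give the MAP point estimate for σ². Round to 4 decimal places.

σ̂²_MAP = 3.9405

Sum of squared deviations about the known mean: SS = (5.8−10)² + (14.5−10)² + (8.4−10)² + (6.6−10)² = 52.01.
The Normal likelihood contributes (σ²)^(−n/2) exp(−SS/(2σ²)), so the posterior is Inverse-Gamma(α + n/2, β + SS/2) = Inverse-Gamma(9, 39.405).
The mode of Inverse-Gamma(a, b) is b/(a+1) = 39.405/10 ≈ 3.9405.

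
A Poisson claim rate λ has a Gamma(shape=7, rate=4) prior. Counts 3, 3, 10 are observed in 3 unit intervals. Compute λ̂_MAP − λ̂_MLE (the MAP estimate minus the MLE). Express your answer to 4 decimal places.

Σxᵢ = 16. Posterior is Gamma(23, 7); MAP = (23−1)/7 = 22/7 ≈ 3.14286.
MLE = x̄ = 16/3 ≈ 5.33333.
Difference = 22/7 − 16/3 = -46/21 ≈ -2.1905.

MAP − MLE = -2.1905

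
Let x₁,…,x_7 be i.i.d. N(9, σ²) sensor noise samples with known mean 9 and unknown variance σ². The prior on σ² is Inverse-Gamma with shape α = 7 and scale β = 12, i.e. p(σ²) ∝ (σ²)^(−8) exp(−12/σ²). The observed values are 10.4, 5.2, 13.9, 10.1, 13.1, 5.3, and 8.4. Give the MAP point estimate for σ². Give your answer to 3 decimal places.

σ̂²_MAP = 4.195

Sum of squared deviations about the known mean: SS = (10.4−9)² + (5.2−9)² + (13.9−9)² + (10.1−9)² + (13.1−9)² + (5.3−9)² + (8.4−9)² = 72.48.
The Normal likelihood contributes (σ²)^(−n/2) exp(−SS/(2σ²)), so the posterior is Inverse-Gamma(α + n/2, β + SS/2) = Inverse-Gamma(10.5, 48.24).
The mode of Inverse-Gamma(a, b) is b/(a+1) = 48.24/11.5 ≈ 4.195.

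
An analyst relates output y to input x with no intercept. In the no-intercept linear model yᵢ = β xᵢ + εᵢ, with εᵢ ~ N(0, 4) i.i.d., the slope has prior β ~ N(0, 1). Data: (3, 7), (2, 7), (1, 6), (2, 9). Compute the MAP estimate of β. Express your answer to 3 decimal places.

β̂_MAP = 2.682

log p(β | y) = −Σ(yᵢ − βxᵢ)²/(2·4) − β²/(2·1) + const.
Setting the derivative to zero: Σxᵢ(yᵢ − βxᵢ)/4 − β/1 = 0, so β = Σxᵢyᵢ / (Σxᵢ² + σ²/τ²).
Σxᵢyᵢ = 3·7 + 2·7 + 1·6 + 2·9 = 59; Σxᵢ² = 18; σ²/τ² = 4.
β̂_MAP = 59 / (18 + 4) = 59/22 ≈ 2.682.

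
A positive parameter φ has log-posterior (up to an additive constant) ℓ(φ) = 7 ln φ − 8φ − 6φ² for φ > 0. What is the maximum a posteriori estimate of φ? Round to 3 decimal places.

φ̂_MAP = 0.500

ℓ'(φ) = 7/φ − 8 − 12φ. Setting this to zero and multiplying by φ: 12φ² + 8φ − 7 = 0.
φ = (−8 + √(8² + 4·12·7)) / (2·12) = (−8 + √400) / 24 = (−8 + 20)/24 = 1/2.
ℓ''(φ) = −7/φ² − 12 < 0, confirming a maximum.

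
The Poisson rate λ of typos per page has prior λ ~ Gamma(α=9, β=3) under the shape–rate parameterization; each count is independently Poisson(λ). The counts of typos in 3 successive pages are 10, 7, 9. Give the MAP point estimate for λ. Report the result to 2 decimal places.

λ̂_MAP = 5.67

Σxᵢ = 10+7+9 = 26, with n = 3.
Posterior ∝ λ^8e^(−3λ) · λ^26e^(−3λ) = λ^34e^(−6λ), i.e. Gamma(shape=35, rate=6).
The mode of a Gamma(a, b) with a ≥ 1 (shape–rate) is (a−1)/b = 34/6 ≈ 5.67.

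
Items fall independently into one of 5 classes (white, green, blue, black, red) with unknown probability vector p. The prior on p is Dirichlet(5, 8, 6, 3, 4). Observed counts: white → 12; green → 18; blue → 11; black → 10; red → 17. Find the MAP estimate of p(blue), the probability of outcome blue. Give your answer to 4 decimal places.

MAP estimate of p(blue) = 0.1798

The posterior is Dirichlet(αᵢ + nᵢ) = Dirichlet(17, 26, 17, 13, 21).
For a Dirichlet(a₁,…,a_K) with all aᵢ > 1, the mode has j-th component (aⱼ − 1)/(Σaᵢ − K).
Here Σaᵢ = 94 and K = 5, so p(blue) = (17 − 1)/(94 − 5) = 16/89 ≈ 0.1798.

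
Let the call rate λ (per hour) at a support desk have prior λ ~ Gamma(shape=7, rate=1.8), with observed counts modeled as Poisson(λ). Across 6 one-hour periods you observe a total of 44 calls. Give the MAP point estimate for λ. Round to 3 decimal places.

Σxᵢ = 44, n = 6.
Posterior ∝ λ^6e^(−1.8λ) · λ^44e^(−6λ) = λ^50e^(−7.8λ), i.e. Gamma(shape=51, rate=7.8).
The mode of a Gamma(a, b) with a ≥ 1 (shape–rate) is (a−1)/b = 50/7.8 ≈ 6.410.

λ̂_MAP = 6.410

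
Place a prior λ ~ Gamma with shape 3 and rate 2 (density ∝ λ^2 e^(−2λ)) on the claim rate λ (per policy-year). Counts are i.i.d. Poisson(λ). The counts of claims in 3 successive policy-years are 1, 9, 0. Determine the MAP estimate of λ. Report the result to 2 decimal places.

Σxᵢ = 1+9+0 = 10, with n = 3.
Posterior ∝ λ^2e^(−2λ) · λ^10e^(−3λ) = λ^12e^(−5λ), i.e. Gamma(shape=13, rate=5).
The mode of a Gamma(a, b) with a ≥ 1 (shape–rate) is (a−1)/b = 12/5 ≈ 2.40.

λ̂_MAP = 2.40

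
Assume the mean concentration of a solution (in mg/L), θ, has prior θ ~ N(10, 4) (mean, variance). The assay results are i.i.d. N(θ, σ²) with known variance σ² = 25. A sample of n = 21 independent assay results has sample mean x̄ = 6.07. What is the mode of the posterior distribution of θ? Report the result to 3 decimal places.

n = 21, x̄ = 6.07.
For a Normal prior and Normal likelihood with known variance, the posterior is Normal; its mode equals its mean, the precision-weighted average.
Prior precision 1/σ₀² = 1/4 = 0.25; data precision n/σ² = 21/25 = 0.84.
θ̂ = (0.25·10 + 0.84·6.07) / (0.25 + 0.84) = 7.5988/1.09 = 18997/2725 ≈ 6.971.

θ̂_MAP = 6.971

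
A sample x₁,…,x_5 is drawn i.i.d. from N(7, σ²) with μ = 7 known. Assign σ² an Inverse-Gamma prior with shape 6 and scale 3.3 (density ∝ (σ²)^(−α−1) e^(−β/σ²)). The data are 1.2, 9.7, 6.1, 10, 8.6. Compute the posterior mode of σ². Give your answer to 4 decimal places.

Sum of squared deviations about the known mean: SS = (1.2−7)² + (9.7−7)² + (6.1−7)² + (10−7)² + (8.6−7)² = 53.3.
The Normal likelihood contributes (σ²)^(−n/2) exp(−SS/(2σ²)), so the posterior is Inverse-Gamma(α + n/2, β + SS/2) = Inverse-Gamma(8.5, 29.95).
The mode of Inverse-Gamma(a, b) is b/(a+1) = 29.95/9.5 ≈ 3.1526.

σ̂²_MAP = 3.1526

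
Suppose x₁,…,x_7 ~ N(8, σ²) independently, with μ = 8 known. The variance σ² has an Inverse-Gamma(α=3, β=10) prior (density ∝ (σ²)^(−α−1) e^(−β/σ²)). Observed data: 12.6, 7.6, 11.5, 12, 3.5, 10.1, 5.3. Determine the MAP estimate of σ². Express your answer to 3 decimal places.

σ̂²_MAP = 6.768

Sum of squared deviations about the known mean: SS = (12.6−8)² + (7.6−8)² + (11.5−8)² + (12−8)² + (3.5−8)² + (10.1−8)² + (5.3−8)² = 81.52.
The Normal likelihood contributes (σ²)^(−n/2) exp(−SS/(2σ²)), so the posterior is Inverse-Gamma(α + n/2, β + SS/2) = Inverse-Gamma(6.5, 50.76).
The mode of Inverse-Gamma(a, b) is b/(a+1) = 50.76/7.5 ≈ 6.768.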